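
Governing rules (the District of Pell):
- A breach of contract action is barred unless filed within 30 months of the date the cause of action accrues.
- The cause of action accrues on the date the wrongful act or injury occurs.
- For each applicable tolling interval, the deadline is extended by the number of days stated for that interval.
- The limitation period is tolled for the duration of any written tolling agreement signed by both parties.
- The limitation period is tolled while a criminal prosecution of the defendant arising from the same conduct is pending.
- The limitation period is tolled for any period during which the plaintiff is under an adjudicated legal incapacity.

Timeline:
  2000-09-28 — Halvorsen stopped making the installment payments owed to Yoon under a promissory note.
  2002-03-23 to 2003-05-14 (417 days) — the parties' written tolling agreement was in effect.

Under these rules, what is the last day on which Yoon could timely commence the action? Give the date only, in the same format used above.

2004-05-18

The limitation period began to run on 2000-09-28.
The untolled deadline — 30 months after 2000-09-28 — is 2003-03-28.
The period was tolled for 417 days by the written tolling agreement (2002-03-23 to 2003-05-14), pushing the deadline to 2004-05-18.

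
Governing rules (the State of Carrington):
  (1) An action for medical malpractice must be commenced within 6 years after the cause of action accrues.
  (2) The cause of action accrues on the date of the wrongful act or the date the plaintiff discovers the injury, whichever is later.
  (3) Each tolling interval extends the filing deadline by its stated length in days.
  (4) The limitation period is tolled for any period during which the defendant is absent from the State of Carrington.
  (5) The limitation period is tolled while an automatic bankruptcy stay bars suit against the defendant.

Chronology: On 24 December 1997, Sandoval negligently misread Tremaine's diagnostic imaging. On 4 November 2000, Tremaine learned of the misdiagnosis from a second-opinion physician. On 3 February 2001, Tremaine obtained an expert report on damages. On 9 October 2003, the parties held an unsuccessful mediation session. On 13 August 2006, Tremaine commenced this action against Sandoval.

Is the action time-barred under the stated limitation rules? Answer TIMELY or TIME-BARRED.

TIMELY

The claim accrued on 4 November 2000 — the later of the 24 December 1997 act and the 4 November 2000 discovery.
6 years from 4 November 2000 is 4 November 2006.
None of the other events listed affects the running of the period under the stated rules.
Tremaine filed on 13 August 2006, before the 4 November 2006 deadline, so the action is timely.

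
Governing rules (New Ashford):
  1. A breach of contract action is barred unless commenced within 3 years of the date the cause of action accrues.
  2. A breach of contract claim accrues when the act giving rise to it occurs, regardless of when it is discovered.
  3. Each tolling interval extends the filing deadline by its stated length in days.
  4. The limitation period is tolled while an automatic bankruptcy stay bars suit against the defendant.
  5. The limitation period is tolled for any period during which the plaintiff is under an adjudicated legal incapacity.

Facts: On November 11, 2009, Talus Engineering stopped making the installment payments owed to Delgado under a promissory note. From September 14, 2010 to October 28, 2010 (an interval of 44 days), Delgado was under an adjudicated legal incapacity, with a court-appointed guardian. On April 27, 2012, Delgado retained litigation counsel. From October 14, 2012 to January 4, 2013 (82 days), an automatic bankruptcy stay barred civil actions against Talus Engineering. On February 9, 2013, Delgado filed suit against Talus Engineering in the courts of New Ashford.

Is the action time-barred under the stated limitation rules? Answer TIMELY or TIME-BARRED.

The claim accrued on November 11, 2009, when the wrongful act occurred.
The untolled deadline — 3 years after November 11, 2009 — is November 11, 2012.
The period was tolled for 44 days by the plaintiff's legal incapacity (September 14, 2010 to October 28, 2010), pushing the deadline to December 25, 2012.
The period was tolled for 82 days by the automatic bankruptcy stay (October 14, 2012 to January 4, 2013), pushing the deadline to March 17, 2013.
Nothing else in the chronology tolls or restarts the period.
Delgado filed on February 9, 2013, before the March 17, 2013 deadline, so the action is timely.

TIMELY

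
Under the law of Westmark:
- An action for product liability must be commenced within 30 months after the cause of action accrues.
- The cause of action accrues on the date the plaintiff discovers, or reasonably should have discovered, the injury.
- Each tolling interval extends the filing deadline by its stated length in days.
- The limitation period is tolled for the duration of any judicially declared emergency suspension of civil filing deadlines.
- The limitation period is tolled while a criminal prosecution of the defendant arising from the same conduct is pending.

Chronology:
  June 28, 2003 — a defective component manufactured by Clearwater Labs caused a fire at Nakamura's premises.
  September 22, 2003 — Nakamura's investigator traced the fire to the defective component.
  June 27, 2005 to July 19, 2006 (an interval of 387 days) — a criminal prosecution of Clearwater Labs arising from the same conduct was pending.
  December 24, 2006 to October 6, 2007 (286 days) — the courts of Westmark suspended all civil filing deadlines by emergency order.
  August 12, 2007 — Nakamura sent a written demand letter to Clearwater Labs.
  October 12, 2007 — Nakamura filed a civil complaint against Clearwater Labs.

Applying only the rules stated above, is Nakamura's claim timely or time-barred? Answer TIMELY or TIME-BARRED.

TIMELY

Accrual is tied to discovery, so the period began on September 22, 2003 rather than on June 28, 2003 when the act occurred.
The untolled deadline — 30 months after September 22, 2003 — is March 22, 2006.
The pending criminal prosecution from June 27, 2005 to July 19, 2006 tolled the period for 387 days, extending the deadline to April 13, 2007.
The period was tolled for 286 days by the emergency suspension of filing deadlines (December 24, 2006 to October 6, 2007), pushing the deadline to January 24, 2008.
None of the other events listed affects the running of the period under the stated rules.
Nakamura filed on October 12, 2007, before the January 24, 2008 deadline, so the action is timely.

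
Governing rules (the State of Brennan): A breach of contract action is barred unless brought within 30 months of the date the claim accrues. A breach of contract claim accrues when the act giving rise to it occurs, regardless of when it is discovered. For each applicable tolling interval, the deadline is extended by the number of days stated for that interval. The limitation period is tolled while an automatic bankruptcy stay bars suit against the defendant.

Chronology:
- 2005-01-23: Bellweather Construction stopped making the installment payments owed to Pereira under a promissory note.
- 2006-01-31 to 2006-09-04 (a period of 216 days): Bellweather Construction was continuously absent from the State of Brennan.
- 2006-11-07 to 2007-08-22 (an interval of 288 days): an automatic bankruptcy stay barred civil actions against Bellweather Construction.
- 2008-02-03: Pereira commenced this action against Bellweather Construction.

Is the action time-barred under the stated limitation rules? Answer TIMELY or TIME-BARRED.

The claim accrued on 2005-01-23, the date of the act.
Adding the 30 months base period to 2005-01-23 gives a deadline of 2007-07-23, before any tolling.
The automatic bankruptcy stay from 2006-11-07 to 2007-08-22 tolled the period for 288 days, extending the deadline to 2008-05-06.
Although the defendant's absence ran from 2006-01-31 to 2006-09-04, the stated rules do not make that a tolling event, so it is disregarded.
Filing on 2008-02-03 beat the 2008-05-06 deadline — the action is timely.

TIMELY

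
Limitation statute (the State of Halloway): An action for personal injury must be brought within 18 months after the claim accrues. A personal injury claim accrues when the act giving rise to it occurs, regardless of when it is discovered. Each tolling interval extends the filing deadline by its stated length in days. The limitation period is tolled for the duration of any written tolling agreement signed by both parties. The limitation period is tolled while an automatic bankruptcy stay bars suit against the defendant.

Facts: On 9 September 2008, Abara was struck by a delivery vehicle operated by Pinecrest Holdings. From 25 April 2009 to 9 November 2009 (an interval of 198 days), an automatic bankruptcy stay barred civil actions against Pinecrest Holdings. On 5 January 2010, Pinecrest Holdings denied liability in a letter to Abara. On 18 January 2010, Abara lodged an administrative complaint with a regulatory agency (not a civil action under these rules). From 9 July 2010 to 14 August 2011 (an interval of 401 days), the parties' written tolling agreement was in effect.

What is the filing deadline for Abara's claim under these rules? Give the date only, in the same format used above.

29 October 2011

The claim accrued on 9 September 2008, the date of the act.
The untolled deadline — 18 months after 9 September 2008 — is 9 March 2010.
The period was tolled for 198 days by the automatic bankruptcy stay (25 April 2009 to 9 November 2009), pushing the deadline to 23 September 2010.
The written tolling agreement from 9 July 2010 to 14 August 2011 tolled the period for 401 days, extending the deadline to 29 October 2011.
None of the other events listed affects the running of the period under the stated rules.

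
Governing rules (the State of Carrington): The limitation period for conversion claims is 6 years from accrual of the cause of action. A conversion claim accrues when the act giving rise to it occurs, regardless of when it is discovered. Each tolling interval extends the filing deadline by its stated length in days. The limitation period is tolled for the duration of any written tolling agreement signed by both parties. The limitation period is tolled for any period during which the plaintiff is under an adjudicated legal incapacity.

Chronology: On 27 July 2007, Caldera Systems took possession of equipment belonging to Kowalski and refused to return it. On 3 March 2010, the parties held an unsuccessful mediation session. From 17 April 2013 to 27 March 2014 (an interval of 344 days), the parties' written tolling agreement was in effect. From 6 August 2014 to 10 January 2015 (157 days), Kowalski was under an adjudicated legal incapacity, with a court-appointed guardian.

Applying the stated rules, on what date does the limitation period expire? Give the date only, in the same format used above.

6 July 2014

The limitation period began to run on 27 July 2007.
Adding the 6 years base period to 27 July 2007 gives a deadline of 27 July 2013, before any tolling.
Because the written tolling agreement ran from 17 April 2013 to 27 March 2014, the deadline is extended by 344 days to 6 July 2014.
The plaintiff's legal incapacity starting 6 August 2014 came too late — the period had run on 6 July 2014 — and so does not extend the deadline.
Nothing else in the chronology tolls or restarts the period.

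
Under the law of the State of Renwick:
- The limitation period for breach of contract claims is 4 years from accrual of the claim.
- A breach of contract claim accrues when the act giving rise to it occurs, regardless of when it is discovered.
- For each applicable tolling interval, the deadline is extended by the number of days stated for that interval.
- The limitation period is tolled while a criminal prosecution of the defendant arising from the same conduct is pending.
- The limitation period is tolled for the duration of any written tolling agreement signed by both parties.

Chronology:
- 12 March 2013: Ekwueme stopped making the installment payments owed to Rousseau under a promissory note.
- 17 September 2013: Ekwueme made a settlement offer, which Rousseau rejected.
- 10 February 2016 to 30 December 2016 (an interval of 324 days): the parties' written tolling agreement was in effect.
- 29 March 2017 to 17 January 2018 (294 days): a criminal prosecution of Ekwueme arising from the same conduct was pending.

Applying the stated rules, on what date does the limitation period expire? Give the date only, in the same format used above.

20 November 2018

The claim accrued on 12 March 2013, when the wrongful act occurred.
Adding the 4 years base period to 12 March 2013 gives a deadline of 12 March 2017, before any tolling.
The written tolling agreement from 10 February 2016 to 30 December 2016 tolled the period for 324 days, extending the deadline to 30 January 2018.
Because the pending criminal prosecution ran from 29 March 2017 to 17 January 2018, the deadline is extended by 294 days to 20 November 2018.
Nothing else in the chronology tolls or restarts the period.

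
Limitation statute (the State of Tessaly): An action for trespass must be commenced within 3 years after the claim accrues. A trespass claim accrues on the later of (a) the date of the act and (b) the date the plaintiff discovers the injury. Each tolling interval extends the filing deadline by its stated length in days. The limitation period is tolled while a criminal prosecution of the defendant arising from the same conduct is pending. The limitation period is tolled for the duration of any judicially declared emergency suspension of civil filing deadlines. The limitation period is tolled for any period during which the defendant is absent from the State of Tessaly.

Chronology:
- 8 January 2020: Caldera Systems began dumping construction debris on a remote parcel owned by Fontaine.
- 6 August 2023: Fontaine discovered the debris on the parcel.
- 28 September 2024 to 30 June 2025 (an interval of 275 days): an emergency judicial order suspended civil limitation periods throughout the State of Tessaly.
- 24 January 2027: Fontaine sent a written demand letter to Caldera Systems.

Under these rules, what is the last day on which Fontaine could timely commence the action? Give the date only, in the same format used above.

8 May 2027

The claim accrued on 6 August 2023 — the later of the 8 January 2020 act and the 6 August 2023 discovery.
The untolled deadline — 3 years after 6 August 2023 — is 6 August 2026.
The emergency suspension of filing deadlines from 28 September 2024 to 30 June 2025 tolled the period for 275 days, extending the deadline to 8 May 2027.
Nothing else in the chronology tolls or restarts the period.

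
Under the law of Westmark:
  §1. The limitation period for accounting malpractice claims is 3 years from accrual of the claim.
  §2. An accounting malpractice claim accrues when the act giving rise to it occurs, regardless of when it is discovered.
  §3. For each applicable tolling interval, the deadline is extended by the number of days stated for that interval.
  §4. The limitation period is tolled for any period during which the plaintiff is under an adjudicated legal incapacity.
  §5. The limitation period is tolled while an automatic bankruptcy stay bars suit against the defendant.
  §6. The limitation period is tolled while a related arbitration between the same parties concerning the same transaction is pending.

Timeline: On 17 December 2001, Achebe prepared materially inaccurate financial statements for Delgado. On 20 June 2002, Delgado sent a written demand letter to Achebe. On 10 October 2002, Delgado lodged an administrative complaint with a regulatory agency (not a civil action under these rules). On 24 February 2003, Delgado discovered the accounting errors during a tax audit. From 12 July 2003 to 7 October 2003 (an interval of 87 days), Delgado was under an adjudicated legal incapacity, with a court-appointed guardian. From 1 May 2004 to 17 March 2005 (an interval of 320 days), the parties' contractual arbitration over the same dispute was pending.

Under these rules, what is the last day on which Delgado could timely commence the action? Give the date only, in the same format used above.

Because the rule ties accrual to occurrence, the claim accrued on 17 December 2001, not on the 24 February 2003 discovery date.
The untolled deadline — 3 years after 17 December 2001 — is 17 December 2004.
The period was tolled for 87 days by the plaintiff's legal incapacity (12 July 2003 to 7 October 2003), pushing the deadline to 14 March 2005.
The pending related arbitration from 1 May 2004 to 17 March 2005 tolled the period for 320 days, extending the deadline to 28 January 2006.
None of the other events listed affects the running of the period under the stated rules.

28 January 2006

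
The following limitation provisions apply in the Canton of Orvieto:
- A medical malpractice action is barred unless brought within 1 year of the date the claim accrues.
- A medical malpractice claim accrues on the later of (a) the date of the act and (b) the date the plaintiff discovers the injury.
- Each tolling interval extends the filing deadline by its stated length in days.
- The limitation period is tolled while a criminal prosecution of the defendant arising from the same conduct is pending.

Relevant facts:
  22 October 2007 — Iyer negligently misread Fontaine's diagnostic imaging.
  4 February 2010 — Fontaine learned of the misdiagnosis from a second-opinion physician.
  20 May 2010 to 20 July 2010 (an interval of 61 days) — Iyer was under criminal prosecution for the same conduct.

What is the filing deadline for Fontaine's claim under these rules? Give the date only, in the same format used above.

The claim accrued on 4 February 2010 — the later of the 22 October 2007 act and the 4 February 2010 discovery.
Adding the 1 year base period to 4 February 2010 gives a deadline of 4 February 2011, before any tolling.
The period was tolled for 61 days by the pending criminal prosecution (20 May 2010 to 20 July 2010), pushing the deadline to 6 April 2011.

6 April 2011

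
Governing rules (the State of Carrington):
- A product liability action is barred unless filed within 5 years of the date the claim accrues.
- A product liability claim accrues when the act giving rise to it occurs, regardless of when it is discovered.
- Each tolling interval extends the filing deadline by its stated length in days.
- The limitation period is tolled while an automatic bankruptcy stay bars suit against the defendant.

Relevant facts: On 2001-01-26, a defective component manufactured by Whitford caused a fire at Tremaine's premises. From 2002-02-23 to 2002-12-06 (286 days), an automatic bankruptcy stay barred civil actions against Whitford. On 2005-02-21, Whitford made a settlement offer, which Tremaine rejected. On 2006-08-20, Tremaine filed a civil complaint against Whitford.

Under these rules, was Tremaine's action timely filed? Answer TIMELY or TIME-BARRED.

TIMELY

The limitation period began to run on 2001-01-26.
The untolled deadline — 5 years after 2001-01-26 — is 2006-01-26.
The automatic bankruptcy stay from 2002-02-23 to 2002-12-06 tolled the period for 286 days, extending the deadline to 2006-11-08.
Nothing else in the chronology tolls or restarts the period.
The 2006-08-20 filing precedes the 2006-11-08 deadline; the claim is timely.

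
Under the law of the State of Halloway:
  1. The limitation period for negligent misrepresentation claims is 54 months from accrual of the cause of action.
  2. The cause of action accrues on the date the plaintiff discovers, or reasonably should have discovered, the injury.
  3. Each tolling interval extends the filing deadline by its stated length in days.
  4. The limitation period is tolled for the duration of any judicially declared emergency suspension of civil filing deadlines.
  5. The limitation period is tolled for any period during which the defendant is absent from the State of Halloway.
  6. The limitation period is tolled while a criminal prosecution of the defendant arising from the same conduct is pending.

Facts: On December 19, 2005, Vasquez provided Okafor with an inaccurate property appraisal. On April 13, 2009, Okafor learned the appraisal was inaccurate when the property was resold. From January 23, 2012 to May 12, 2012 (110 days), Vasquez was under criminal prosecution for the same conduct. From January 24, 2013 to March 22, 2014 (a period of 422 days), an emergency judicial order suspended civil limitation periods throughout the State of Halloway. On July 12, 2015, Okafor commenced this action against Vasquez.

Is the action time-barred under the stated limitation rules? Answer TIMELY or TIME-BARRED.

TIME-BARRED

Accrual is tied to discovery, so the period began on April 13, 2009 rather than on December 19, 2005 when the act occurred.
54 months from April 13, 2009 is October 13, 2013.
The period was tolled for 110 days by the pending criminal prosecution (January 23, 2012 to May 12, 2012), pushing the deadline to January 31, 2014.
The period was tolled for 422 days by the emergency suspension of filing deadlines (January 24, 2013 to March 22, 2014), pushing the deadline to March 29, 2015.
Filing on July 12, 2015 missed the March 29, 2015 deadline — the action is time-barred.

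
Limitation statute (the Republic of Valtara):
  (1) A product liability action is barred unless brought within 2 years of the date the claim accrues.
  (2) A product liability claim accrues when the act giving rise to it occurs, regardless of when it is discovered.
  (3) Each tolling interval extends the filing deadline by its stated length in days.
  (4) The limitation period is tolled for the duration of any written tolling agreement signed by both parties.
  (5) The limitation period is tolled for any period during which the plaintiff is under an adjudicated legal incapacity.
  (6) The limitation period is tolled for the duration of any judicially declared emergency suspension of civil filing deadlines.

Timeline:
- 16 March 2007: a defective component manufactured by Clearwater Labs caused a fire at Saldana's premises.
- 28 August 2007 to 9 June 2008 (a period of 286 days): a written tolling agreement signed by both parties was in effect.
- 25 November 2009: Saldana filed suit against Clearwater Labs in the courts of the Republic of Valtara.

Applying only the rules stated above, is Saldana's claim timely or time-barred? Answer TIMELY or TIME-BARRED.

TIMELY

The limitation period began to run on 16 March 2007.
Adding the 2 years base period to 16 March 2007 gives a deadline of 16 March 2009, before any tolling.
Because the written tolling agreement ran from 28 August 2007 to 9 June 2008, the deadline is extended by 286 days to 27 December 2009.
Filing on 25 November 2009 beat the 27 December 2009 deadline — the action is timely.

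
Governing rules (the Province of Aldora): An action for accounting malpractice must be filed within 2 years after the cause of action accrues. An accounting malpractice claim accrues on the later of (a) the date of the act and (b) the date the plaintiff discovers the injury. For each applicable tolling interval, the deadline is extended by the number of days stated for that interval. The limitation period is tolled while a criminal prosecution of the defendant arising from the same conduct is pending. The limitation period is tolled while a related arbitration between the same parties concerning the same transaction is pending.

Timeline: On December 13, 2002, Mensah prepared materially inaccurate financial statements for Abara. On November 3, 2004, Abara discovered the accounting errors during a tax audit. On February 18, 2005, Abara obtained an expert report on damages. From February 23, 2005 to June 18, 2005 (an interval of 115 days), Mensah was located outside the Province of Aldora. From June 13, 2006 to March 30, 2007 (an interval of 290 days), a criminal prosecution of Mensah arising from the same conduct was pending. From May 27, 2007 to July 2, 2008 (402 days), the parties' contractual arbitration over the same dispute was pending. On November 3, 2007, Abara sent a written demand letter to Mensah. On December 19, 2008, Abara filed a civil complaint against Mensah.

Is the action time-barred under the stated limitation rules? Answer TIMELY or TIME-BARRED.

The claim accrued on November 3, 2004 — the later of the December 13, 2002 act and the November 3, 2004 discovery.
Adding the 2 years base period to November 3, 2004 gives a deadline of November 3, 2006, before any tolling.
The period was tolled for 290 days by the pending criminal prosecution (June 13, 2006 to March 30, 2007), pushing the deadline to August 20, 2007.
The period was tolled for 402 days by the pending related arbitration (May 27, 2007 to July 2, 2008), pushing the deadline to September 25, 2008.
No stated provision tolls the period for the defendant's absence, so the interval from February 23, 2005 to June 18, 2005 has no effect on the deadline.
The other events in the timeline have no effect on the limitation period under the stated rules.
The December 19, 2008 filing falls after the September 25, 2008 deadline; the claim is time-barred.

TIME-BARRED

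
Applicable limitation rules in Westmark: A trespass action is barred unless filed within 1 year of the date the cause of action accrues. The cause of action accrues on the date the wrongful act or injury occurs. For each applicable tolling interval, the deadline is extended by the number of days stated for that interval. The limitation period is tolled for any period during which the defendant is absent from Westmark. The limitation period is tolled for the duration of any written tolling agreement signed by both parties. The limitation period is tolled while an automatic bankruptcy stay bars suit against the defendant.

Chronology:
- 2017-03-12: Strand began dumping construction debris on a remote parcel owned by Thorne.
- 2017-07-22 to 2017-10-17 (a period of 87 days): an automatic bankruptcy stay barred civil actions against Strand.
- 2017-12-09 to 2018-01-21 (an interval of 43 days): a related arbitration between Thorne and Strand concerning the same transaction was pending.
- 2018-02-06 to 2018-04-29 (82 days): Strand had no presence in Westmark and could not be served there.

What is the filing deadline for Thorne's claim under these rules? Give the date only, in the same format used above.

The claim accrued on 2017-03-12, when the wrongful act occurred.
Adding the 1 year base period to 2017-03-12 gives a deadline of 2018-03-12, before any tolling.
The automatic bankruptcy stay from 2017-07-22 to 2017-10-17 tolled the period for 87 days, extending the deadline to 2018-06-07.
The period was tolled for 82 days by the defendant's absence from the jurisdiction (2018-02-06 to 2018-04-29), pushing the deadline to 2018-08-28.
Although a pending arbitration ran from 2017-12-09 to 2018-01-21, the stated rules do not make that a tolling event, so it is disregarded.

2018-08-28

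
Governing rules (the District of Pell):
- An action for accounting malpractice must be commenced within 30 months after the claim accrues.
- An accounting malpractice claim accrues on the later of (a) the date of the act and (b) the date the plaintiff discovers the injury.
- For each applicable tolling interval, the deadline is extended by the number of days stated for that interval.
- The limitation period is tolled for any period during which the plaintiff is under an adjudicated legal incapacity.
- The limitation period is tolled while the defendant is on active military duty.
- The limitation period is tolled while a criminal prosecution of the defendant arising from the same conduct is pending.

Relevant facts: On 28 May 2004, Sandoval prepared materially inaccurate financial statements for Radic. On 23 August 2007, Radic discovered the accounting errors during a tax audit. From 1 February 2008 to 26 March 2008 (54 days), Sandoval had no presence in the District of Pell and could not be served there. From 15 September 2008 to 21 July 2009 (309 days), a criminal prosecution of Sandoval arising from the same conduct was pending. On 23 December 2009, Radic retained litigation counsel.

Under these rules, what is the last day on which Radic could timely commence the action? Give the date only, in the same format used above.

29 December 2010

Taking the later of the act (28 May 2004) and discovery (23 August 2007), the claim accrued on 23 August 2007.
Adding the 30 months base period to 23 August 2007 gives a deadline of 23 February 2010, before any tolling.
The period was tolled for 309 days by the pending criminal prosecution (15 September 2008 to 21 July 2009), pushing the deadline to 29 December 2010.
Although the defendant's absence ran from 1 February 2008 to 26 March 2008, the stated rules do not make that a tolling event, so it is disregarded.
The other events in the timeline have no effect on the limitation period under the stated rules.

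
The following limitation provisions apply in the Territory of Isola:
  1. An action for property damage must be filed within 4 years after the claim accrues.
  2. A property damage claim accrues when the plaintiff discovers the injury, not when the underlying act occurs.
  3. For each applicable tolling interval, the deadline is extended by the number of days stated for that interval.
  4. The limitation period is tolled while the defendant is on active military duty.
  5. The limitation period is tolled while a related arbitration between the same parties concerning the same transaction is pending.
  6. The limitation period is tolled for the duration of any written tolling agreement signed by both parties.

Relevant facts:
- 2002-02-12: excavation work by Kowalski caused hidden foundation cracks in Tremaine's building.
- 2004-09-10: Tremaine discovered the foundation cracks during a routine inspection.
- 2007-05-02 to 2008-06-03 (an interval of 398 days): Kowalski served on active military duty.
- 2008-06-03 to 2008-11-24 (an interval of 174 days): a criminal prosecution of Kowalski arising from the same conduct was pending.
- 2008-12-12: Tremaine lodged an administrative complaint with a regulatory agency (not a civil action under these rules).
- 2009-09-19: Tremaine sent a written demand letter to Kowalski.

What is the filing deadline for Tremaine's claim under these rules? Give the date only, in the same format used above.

2009-10-13

The claim did not accrue until Tremaine discovered the injury on 2004-09-10; the 2002-02-12 act date does not start the clock under the stated rule.
The untolled deadline — 4 years after 2004-09-10 — is 2008-09-10.
The period was tolled for 398 days by the defendant's active military service (2007-05-02 to 2008-06-03), pushing the deadline to 2009-10-13.
Although a criminal prosecution ran from 2008-06-03 to 2008-11-24, the stated rules do not make that a tolling event, so it is disregarded.
None of the other events listed affects the running of the period under the stated rules.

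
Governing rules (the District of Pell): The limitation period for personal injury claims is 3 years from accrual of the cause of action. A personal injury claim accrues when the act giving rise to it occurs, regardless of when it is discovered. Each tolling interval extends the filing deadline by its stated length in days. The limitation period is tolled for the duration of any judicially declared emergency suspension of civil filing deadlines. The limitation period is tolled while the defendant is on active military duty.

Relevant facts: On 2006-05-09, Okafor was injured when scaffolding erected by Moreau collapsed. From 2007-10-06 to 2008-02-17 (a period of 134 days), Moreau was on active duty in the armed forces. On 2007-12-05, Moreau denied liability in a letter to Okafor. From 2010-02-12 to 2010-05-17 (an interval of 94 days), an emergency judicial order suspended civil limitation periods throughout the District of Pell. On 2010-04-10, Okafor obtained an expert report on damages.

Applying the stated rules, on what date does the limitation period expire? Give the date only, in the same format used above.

2009-09-20

The cause of action accrued on 2006-05-09, the date of the act.
The untolled deadline — 3 years after 2006-05-09 — is 2009-05-09.
The defendant's active military service from 2007-10-06 to 2008-02-17 tolled the period for 134 days, extending the deadline to 2009-09-20.
The emergency suspension of filing deadlines from 2010-02-12 to 2010-05-17 began after the period had already run on 2009-09-20, so it has no tolling effect.
None of the other events listed affects the running of the period under the stated rules.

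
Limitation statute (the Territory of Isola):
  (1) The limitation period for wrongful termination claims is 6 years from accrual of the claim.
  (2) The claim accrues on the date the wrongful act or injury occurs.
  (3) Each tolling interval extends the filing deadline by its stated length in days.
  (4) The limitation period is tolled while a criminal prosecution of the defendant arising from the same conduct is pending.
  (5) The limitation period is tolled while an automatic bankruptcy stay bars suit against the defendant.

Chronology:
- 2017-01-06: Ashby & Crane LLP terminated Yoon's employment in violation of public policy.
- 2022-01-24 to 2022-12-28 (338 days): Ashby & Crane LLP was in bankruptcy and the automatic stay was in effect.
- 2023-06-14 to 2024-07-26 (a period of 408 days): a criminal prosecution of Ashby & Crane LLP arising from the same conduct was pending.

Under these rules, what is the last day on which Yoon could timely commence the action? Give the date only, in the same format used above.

The claim accrued on 2017-01-06, the date of the act.
The untolled deadline — 6 years after 2017-01-06 — is 2023-01-06.
Because the automatic bankruptcy stay ran from 2022-01-24 to 2022-12-28, the deadline is extended by 338 days to 2023-12-10.
The pending criminal prosecution from 2023-06-14 to 2024-07-26 tolled the period for 408 days, extending the deadline to 2025-01-21.

2025-01-21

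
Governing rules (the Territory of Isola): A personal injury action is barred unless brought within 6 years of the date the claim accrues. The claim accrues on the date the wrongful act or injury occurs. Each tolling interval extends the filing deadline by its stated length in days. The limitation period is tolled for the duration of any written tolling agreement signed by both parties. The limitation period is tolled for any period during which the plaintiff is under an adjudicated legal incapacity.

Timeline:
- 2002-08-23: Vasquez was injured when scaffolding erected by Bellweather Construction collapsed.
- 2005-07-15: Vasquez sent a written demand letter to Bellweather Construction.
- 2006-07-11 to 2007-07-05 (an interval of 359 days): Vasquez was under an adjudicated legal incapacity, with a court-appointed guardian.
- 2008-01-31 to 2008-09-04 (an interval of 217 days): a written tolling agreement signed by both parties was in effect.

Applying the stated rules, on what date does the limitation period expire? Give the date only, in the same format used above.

The claim accrued on 2002-08-23, when the wrongful act occurred.
The untolled deadline — 6 years after 2002-08-23 — is 2008-08-23.
The plaintiff's legal incapacity from 2006-07-11 to 2007-07-05 tolled the period for 359 days, extending the deadline to 2009-08-17.
Because the written tolling agreement ran from 2008-01-31 to 2008-09-04, the deadline is extended by 217 days to 2010-03-22.
None of the other events listed affects the running of the period under the stated rules.

2010-03-22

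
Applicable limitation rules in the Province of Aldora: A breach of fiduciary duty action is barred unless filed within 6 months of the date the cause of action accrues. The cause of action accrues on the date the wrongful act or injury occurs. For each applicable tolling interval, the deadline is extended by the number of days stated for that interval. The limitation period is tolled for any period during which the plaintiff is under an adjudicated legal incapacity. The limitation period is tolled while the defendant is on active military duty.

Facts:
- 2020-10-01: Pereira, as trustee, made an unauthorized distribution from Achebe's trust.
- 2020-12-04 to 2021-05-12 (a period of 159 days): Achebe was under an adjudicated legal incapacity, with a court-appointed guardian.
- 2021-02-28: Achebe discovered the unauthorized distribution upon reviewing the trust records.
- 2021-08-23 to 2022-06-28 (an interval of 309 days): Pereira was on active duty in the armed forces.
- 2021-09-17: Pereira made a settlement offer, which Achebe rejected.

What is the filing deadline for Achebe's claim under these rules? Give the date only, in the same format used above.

2022-07-13

Accrual is governed by the date of the act, so the period began to run on 2020-10-01; the later discovery on 2021-02-28 is irrelevant under the stated rule.
The untolled deadline — 6 months after 2020-10-01 — is 2021-04-01.
The period was tolled for 159 days by the plaintiff's legal incapacity (2020-12-04 to 2021-05-12), pushing the deadline to 2021-09-07.
The period was tolled for 309 days by the defendant's active military service (2021-08-23 to 2022-06-28), pushing the deadline to 2022-07-13.
None of the other events listed affects the running of the period under the stated rules.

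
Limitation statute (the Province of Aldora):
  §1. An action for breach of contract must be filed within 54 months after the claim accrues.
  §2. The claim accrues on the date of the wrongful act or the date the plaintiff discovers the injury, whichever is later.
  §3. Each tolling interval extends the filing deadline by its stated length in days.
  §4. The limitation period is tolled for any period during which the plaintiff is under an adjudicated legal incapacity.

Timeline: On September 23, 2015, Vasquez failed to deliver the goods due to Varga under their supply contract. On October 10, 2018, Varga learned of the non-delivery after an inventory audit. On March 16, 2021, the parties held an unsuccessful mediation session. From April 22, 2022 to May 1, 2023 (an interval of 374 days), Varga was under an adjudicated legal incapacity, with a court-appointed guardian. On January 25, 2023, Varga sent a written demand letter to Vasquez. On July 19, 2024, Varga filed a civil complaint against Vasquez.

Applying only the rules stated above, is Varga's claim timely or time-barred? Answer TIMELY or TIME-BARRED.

Because discovery on October 10, 2018 post-dates the September 23, 2015 act, accrual under the later-of rule falls on October 10, 2018.
Adding the 54 months base period to October 10, 2018 gives a deadline of April 10, 2023, before any tolling.
The period was tolled for 374 days by the plaintiff's legal incapacity (April 22, 2022 to May 1, 2023), pushing the deadline to April 18, 2024.
Nothing else in the chronology tolls or restarts the period.
Varga filed on July 19, 2024, after the April 18, 2024 deadline, so the action is time-barred.

TIME-BARRED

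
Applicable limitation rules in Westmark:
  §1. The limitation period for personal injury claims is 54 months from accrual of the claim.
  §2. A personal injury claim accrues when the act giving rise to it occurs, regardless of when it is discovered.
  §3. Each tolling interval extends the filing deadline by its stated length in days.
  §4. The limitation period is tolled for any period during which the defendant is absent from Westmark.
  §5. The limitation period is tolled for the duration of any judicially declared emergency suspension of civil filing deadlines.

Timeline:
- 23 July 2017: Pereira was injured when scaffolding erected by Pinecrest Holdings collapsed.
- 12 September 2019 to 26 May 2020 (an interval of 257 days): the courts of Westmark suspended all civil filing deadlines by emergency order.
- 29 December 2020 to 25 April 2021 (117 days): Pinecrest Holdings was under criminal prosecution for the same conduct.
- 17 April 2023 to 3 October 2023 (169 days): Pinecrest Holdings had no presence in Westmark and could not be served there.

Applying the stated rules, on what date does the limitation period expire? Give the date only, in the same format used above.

7 October 2022

The claim accrued on 23 July 2017, the date of the act.
54 months from 23 July 2017 is 23 January 2022.
The period was tolled for 257 days by the emergency suspension of filing deadlines (12 September 2019 to 26 May 2020), pushing the deadline to 7 October 2022.
By the time the defendant's absence from the jurisdiction began on 17 April 2023, the limitation period had already expired on 7 October 2022; that interval cannot revive it.
No stated provision tolls the period for a criminal prosecution, so the interval from 29 December 2020 to 25 April 2021 has no effect on the deadline.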